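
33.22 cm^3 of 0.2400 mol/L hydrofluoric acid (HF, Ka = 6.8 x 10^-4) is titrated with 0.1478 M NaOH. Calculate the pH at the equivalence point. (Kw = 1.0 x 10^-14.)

n(HF) = 0.2400 x 0.03322 = 0.007973 mol; V(NaOH) at equivalence = 0.007973/0.1478 = 0.05394 L.
At equivalence all the acid is converted to F-; total volume = 0.03322 + 0.05394 = 0.08716 L, so [F-] = 0.007973/0.08716 = 0.09147 M.
Kb = Kw/Ka = 1.0e-14 / 6.8 x 10^-4 = 1.47e-11.
[OH^-] = sqrt(Kb x [F-]) = sqrt(1.47e-11 x 0.09147) = 1.16e-6 M.
pOH = 5.94, so pH = 14.00 - 5.94 = 8.06.

8.06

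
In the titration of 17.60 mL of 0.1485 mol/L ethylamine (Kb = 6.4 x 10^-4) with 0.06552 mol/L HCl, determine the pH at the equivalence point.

n(C2H5NH2) = 0.1485 x 0.01760 = 0.002614 mol; V(HCl) at equivalence = 0.002614/0.06552 = 0.03989 L.
At equivalence the base is fully converted to C2H5NH3+; total volume = 0.05749 L, so [C2H5NH3+] = 0.002614/0.05749 = 0.04546 M.
Ka(C2H5NH3+) = Kw/Kb = 1.0e-14 / 6.4 x 10^-4 = 1.56e-11.
[H^+] = sqrt(Ka x [C2H5NH3+]) = sqrt(1.56e-11 x 0.04546) = 8.43e-7 M.
pH = -log(8.43e-7) = 6.07.

6.07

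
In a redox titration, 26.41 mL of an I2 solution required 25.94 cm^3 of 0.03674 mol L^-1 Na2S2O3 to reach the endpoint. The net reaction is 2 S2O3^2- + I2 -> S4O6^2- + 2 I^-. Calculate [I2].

0.0180 M

n(Na2S2O3) = 0.03674 x 0.02594 = 0.0009530 mol.
From the balanced equation, 2 mol Na2S2O3 reacts with 1 mol I2, so n(I2) = 0.0009530 x 1/2 = 0.0004765 mol.
[I2] = 0.0004765 / 0.02641 L = 0.0180 M.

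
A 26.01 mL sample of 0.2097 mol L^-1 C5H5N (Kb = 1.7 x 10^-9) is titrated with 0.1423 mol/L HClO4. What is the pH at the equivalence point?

3.15

n(C5H5N) = 0.2097 x 0.02601 = 0.005454 mol; V(HClO4) at equivalence = 0.005454/0.1423 = 0.03833 L.
At equivalence the base is fully converted to C5H5NH+; total volume = 0.06434 L, so [C5H5NH+] = 0.005454/0.06434 = 0.08477 M.
Ka(C5H5NH+) = Kw/Kb = 1.0e-14 / 1.7 x 10^-9 = 5.88e-6.
[H^+] = sqrt(Ka x [C5H5NH+]) = sqrt(5.88e-6 x 0.08477) = 0.000706 M.
pH = -log(0.000706) = 3.15.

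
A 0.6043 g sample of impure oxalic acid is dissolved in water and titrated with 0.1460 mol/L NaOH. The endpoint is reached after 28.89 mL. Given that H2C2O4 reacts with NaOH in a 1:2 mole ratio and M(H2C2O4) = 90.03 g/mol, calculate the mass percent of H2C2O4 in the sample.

31.4%

n(NaOH) = 0.1460 x 0.02889 = 0.004218 mol.
n(H2C2O4) = 0.004218 / 2 = 0.002109 mol.
mass of H2C2O4 = 0.002109 x 90.03 = 0.1899 g.
% purity = 0.1899 / 0.6043 x 100 = 31.4%.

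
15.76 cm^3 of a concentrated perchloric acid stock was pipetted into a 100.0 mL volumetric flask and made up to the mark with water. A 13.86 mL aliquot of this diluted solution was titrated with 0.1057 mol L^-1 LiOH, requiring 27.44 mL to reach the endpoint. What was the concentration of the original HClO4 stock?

1.33 M

n(LiOH) = 0.1057 x 0.02744 = 0.002900 mol.
n(HClO4) in the aliquot = 0.002900 mol.
[diluted HClO4] = 0.002900 / 0.01386 = 0.2093 M.
Dilution factor = 100.0/15.76 = 6.345, so [stock] = 0.2093 x 6.345 = 1.33 M.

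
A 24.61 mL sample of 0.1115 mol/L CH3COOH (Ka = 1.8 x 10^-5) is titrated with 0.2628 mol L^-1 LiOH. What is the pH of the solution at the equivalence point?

n(CH3COOH) = 0.1115 x 0.02461 = 0.002744 mol; V(LiOH) at equivalence = 0.002744/0.2628 = 0.01044 L.
At equivalence all the acid is converted to CH3COO-; total volume = 0.02461 + 0.01044 = 0.03505 L, so [CH3COO-] = 0.002744/0.03505 = 0.07829 M.
Kb = Kw/Ka = 1.0e-14 / 1.8 x 10^-5 = 5.56e-10.
[OH^-] = sqrt(Kb x [CH3COO-]) = sqrt(5.56e-10 x 0.07829) = 6.59e-6 M.
pOH = 5.18, so pH = 14.00 - 5.18 = 8.82.

8.82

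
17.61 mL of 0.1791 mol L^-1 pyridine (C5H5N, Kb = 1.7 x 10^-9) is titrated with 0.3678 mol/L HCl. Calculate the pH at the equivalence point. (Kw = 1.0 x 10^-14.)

3.07

n(C5H5N) = 0.1791 x 0.01761 = 0.003154 mol; V(HCl) at equivalence = 0.003154/0.3678 = 0.008575 L.
At equivalence the base is fully converted to C5H5NH+; total volume = 0.02619 L, so [C5H5NH+] = 0.003154/0.02619 = 0.1204 M.
Ka(C5H5NH+) = Kw/Kb = 1.0e-14 / 1.7 x 10^-9 = 5.88e-6.
[H^+] = sqrt(Ka x [C5H5NH+]) = sqrt(5.88e-6 x 0.1204) = 0.000842 M.
pH = -log(0.000842) = 3.07.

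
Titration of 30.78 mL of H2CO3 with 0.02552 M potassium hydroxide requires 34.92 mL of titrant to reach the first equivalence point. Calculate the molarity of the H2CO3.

0.0290 M

n(KOH) = 0.02552 x 0.03492 = 0.0008912 mol.
At the first equivalence point, 1 mol OH^- react per mol H2CO3, so n(H2CO3) = 0.0008912 / 1 = 0.0008912 mol.
[H2CO3] = 0.0008912 / 0.03078 L = 0.0290 M.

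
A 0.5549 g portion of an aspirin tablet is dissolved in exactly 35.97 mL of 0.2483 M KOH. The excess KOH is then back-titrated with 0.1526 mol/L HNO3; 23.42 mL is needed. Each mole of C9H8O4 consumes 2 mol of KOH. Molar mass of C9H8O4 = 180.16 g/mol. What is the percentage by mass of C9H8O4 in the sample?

87.0%

Total n(KOH) added = 0.2483 x 0.03597 = 0.008931 mol.
n(HNO3) used = 0.1526 x 0.02342 = 0.003574 mol, which equals the excess n(KOH).
So n(KOH) consumed by the sample = 0.008931 - 0.003574 = 0.005357 mol.
n(C9H8O4) = 0.005357 / 2 = 0.002679 mol.
mass C9H8O4 = 0.002679 x 180.16 = 0.4826 g, so %C9H8O4 = 0.4826/0.5549 x 100 = 87.0%.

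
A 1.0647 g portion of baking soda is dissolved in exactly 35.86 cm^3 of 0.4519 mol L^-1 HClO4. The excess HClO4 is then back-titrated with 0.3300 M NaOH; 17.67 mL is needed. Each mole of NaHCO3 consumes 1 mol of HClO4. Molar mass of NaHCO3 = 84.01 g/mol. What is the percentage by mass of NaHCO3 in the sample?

Total n(HClO4) added = 0.4519 x 0.03586 = 0.01621 mol.
n(NaOH) used = 0.3300 x 0.01767 = 0.005831 mol, which equals the excess n(HClO4).
So n(HClO4) consumed by the sample = 0.01621 - 0.005831 = 0.01037 mol.
n(NaHCO3) = 0.01037 / 1 = 0.01037 mol.
mass NaHCO3 = 0.01037 x 84.01 = 0.8715 g, so %NaHCO3 = 0.8715/1.0647 x 100 = 81.9%.

81.9%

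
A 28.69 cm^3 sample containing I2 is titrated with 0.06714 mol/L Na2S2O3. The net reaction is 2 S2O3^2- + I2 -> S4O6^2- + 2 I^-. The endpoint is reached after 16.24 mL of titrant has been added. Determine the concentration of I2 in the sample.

n(Na2S2O3) = 0.06714 x 0.01624 = 0.001090 mol.
From the balanced equation, 2 mol Na2S2O3 reacts with 1 mol I2, so n(I2) = 0.001090 x 1/2 = 0.0005452 mol.
[I2] = 0.0005452 / 0.02869 L = 0.0190 M.

0.0190 M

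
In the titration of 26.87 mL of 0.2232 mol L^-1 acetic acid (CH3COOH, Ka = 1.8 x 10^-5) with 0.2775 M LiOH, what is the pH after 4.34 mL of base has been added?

Initial n(CH3COOH) = 0.2232 x 0.02687 = 0.005997 mol.
n(LiOH) added = 0.2775 x 0.004340 = 0.001204 mol, converting that many moles of CH3COOH to CH3COO-.
Remaining n(CH3COOH) = 0.004793 mol; n(CH3COO-) = 0.001204 mol.
By Henderson-Hasselbalch, pH = pKa + log([A^-]/[HA]) = 4.74 + log(0.001204/0.004793) = 4.74 + (-0.60) = 4.14.

4.14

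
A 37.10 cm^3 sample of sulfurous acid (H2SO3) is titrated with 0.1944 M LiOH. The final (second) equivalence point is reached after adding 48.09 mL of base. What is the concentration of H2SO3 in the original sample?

n(LiOH) = 0.1944 x 0.04809 = 0.009349 mol.
At the final (second) equivalence point, 2 mol OH^- react per mol H2SO3, so n(H2SO3) = 0.009349 / 2 = 0.004674 mol.
[H2SO3] = 0.004674 / 0.03710 L = 0.126 M.

0.126 M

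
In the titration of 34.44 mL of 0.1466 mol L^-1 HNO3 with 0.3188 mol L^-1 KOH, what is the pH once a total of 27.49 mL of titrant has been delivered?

n(acid) = 0.1466 x 0.03444 = 0.005049 mol; n(KOH) added = 0.3188 x 0.02749 = 0.008764 mol.
Base is in excess by 0.008764 - 0.005049 = 0.003715 mol in a total volume of 0.06193 L.
[OH^-] = 0.003715/0.06193 = 0.05999 M, so pOH = 1.22 and pH = 14.00 - 1.22 = 12.78.

12.78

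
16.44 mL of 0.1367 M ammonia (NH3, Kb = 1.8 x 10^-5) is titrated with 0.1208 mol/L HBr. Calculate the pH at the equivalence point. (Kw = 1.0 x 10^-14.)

5.22

n(NH3) = 0.1367 x 0.01644 = 0.002247 mol; V(HBr) at equivalence = 0.002247/0.1208 = 0.01860 L.
At equivalence the base is fully converted to NH4+; total volume = 0.03504 L, so [NH4+] = 0.002247/0.03504 = 0.06413 M.
Ka(NH4+) = Kw/Kb = 1.0e-14 / 1.8 x 10^-5 = 5.56e-10.
[H^+] = sqrt(Ka x [NH4+]) = sqrt(5.56e-10 x 0.06413) = 5.97e-6 M.
pH = -log(5.97e-6) = 5.22.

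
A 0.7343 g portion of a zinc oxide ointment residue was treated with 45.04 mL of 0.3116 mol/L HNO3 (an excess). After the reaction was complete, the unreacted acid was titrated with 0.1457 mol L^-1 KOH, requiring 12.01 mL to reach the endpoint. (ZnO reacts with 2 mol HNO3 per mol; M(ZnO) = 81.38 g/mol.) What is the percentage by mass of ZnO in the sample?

68.1%

Total n(HNO3) added = 0.3116 x 0.04504 = 0.01403 mol.
n(KOH) used = 0.1457 x 0.01201 = 0.001750 mol, which equals the excess n(HNO3).
So n(HNO3) consumed by the sample = 0.01403 - 0.001750 = 0.01228 mol.
n(ZnO) = 0.01228 / 2 = 0.006142 mol.
mass ZnO = 0.006142 x 81.38 = 0.4999 g, so %ZnO = 0.4999/0.7343 x 100 = 68.1%.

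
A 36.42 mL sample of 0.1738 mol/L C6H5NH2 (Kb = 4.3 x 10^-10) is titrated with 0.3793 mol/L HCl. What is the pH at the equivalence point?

n(C6H5NH2) = 0.1738 x 0.03642 = 0.006330 mol; V(HCl) at equivalence = 0.006330/0.3793 = 0.01669 L.
At equivalence the base is fully converted to C6H5NH3+; total volume = 0.05311 L, so [C6H5NH3+] = 0.006330/0.05311 = 0.1192 M.
Ka(C6H5NH3+) = Kw/Kb = 1.0e-14 / 4.3 x 10^-10 = 2.33e-5.
[H^+] = sqrt(Ka x [C6H5NH3+]) = sqrt(2.33e-5 x 0.1192) = 0.00166 M.
pH = -log(0.00166) = 2.78.

2.78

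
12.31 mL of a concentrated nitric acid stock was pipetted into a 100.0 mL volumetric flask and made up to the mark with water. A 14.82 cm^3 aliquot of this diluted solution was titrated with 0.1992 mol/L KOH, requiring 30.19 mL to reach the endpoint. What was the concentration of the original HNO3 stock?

n(KOH) = 0.1992 x 0.03019 = 0.006014 mol.
n(HNO3) in the aliquot = 0.006014 mol.
[diluted HNO3] = 0.006014 / 0.01482 = 0.4058 M.
Dilution factor = 100.0/12.31 = 8.123, so [stock] = 0.4058 x 8.123 = 3.30 M.

3.30 M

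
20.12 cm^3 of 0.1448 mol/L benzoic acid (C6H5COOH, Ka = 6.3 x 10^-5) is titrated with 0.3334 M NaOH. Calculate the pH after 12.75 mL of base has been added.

12.61

n(acid) = 0.1448 x 0.02012 = 0.002913 mol; n(NaOH) added = 0.3334 x 0.01275 = 0.004251 mol.
Base is in excess by 0.004251 - 0.002913 = 0.001337 mol in a total volume of 0.03287 L.
[OH^-] = 0.001337/0.03287 = 0.04069 M, so pOH = 1.39 and pH = 14.00 - 1.39 = 12.61.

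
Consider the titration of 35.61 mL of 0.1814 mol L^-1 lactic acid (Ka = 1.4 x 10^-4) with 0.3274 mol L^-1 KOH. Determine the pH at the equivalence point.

8.46

n(HC3H5O3) = 0.1814 x 0.03561 = 0.006460 mol; V(KOH) at equivalence = 0.006460/0.3274 = 0.01973 L.
At equivalence all the acid is converted to C3H5O3-; total volume = 0.03561 + 0.01973 = 0.05534 L, so [C3H5O3-] = 0.006460/0.05534 = 0.1167 M.
Kb = Kw/Ka = 1.0e-14 / 1.4 x 10^-4 = 7.14e-11.
[OH^-] = sqrt(Kb x [C3H5O3-]) = sqrt(7.14e-11 x 0.1167) = 2.89e-6 M.
pOH = 5.54, so pH = 14.00 - 5.54 = 8.46.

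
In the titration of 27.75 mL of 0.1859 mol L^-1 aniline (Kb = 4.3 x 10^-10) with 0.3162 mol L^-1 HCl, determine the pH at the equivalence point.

n(C6H5NH2) = 0.1859 x 0.02775 = 0.005159 mol; V(HCl) at equivalence = 0.005159/0.3162 = 0.01631 L.
At equivalence the base is fully converted to C6H5NH3+; total volume = 0.04406 L, so [C6H5NH3+] = 0.005159/0.04406 = 0.1171 M.
Ka(C6H5NH3+) = Kw/Kb = 1.0e-14 / 4.3 x 10^-10 = 2.33e-5.
[H^+] = sqrt(Ka x [C6H5NH3+]) = sqrt(2.33e-5 x 0.1171) = 0.00165 M.
pH = -log(0.00165) = 2.78.

2.78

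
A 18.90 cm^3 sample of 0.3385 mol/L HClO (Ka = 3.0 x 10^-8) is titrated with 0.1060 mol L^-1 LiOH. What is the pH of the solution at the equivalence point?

n(HClO) = 0.3385 x 0.01890 = 0.006398 mol; V(LiOH) at equivalence = 0.006398/0.1060 = 0.06036 L.
At equivalence all the acid is converted to ClO-; total volume = 0.01890 + 0.06036 = 0.07926 L, so [ClO-] = 0.006398/0.07926 = 0.08072 M.
Kb = Kw/Ka = 1.0e-14 / 3.0 x 10^-8 = 3.33e-7.
[OH^-] = sqrt(Kb x [ClO-]) = sqrt(3.33e-7 x 0.08072) = 0.000164 M.
pOH = 3.79, so pH = 14.00 - 3.79 = 10.21.

10.21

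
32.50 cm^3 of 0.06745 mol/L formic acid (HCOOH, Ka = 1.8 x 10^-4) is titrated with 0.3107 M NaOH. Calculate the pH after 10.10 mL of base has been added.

12.35

n(acid) = 0.06745 x 0.03250 = 0.002192 mol; n(NaOH) added = 0.3107 x 0.01010 = 0.003138 mol.
Base is in excess by 0.003138 - 0.002192 = 0.0009459 mol in a total volume of 0.04260 L.
[OH^-] = 0.0009459/0.04260 = 0.02221 M, so pOH = 1.65 and pH = 14.00 - 1.65 = 12.35.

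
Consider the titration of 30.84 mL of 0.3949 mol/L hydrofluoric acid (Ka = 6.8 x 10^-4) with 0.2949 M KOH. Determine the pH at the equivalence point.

8.20

n(HF) = 0.3949 x 0.03084 = 0.01218 mol; V(KOH) at equivalence = 0.01218/0.2949 = 0.04130 L.
At equivalence all the acid is converted to F-; total volume = 0.03084 + 0.04130 = 0.07214 L, so [F-] = 0.01218/0.07214 = 0.1688 M.
Kb = Kw/Ka = 1.0e-14 / 6.8 x 10^-4 = 1.47e-11.
[OH^-] = sqrt(Kb x [F-]) = sqrt(1.47e-11 x 0.1688) = 1.58e-6 M.
pOH = 5.80, so pH = 14.00 - 5.80 = 8.20.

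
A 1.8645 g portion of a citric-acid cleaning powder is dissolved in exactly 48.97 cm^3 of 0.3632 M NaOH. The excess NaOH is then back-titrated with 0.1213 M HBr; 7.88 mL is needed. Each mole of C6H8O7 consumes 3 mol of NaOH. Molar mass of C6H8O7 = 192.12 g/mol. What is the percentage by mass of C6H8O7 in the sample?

57.8%

Total n(NaOH) added = 0.3632 x 0.04897 = 0.01779 mol.
n(HBr) used = 0.1213 x 0.007880 = 0.0009558 mol, which equals the excess n(NaOH).
So n(NaOH) consumed by the sample = 0.01779 - 0.0009558 = 0.01683 mol.
n(C6H8O7) = 0.01683 / 3 = 0.005610 mol.
mass C6H8O7 = 0.005610 x 192.12 = 1.078 g, so %C6H8O7 = 1.078/1.8645 x 100 = 57.8%.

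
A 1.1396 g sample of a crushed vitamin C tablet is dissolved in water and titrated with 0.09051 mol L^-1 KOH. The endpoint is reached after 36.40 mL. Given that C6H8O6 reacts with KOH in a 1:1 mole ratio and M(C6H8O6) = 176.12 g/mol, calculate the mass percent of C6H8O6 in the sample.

50.9%

n(KOH) = 0.09051 x 0.03640 = 0.003295 mol.
n(C6H8O6) = 0.003295 / 1 = 0.003295 mol.
mass of C6H8O6 = 0.003295 x 176.12 = 0.5802 g.
% purity = 0.5802 / 1.1396 x 100 = 50.9%.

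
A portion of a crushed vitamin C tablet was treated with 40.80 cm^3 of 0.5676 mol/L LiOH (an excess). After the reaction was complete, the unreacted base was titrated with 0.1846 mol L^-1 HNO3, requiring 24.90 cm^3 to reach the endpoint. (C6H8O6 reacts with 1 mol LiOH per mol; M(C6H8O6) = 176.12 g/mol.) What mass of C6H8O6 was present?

3.27 g

Total n(LiOH) added = 0.5676 x 0.04080 = 0.02316 mol.
n(HNO3) used = 0.1846 x 0.02490 = 0.004597 mol, which equals the excess n(LiOH).
So n(LiOH) consumed by the sample = 0.02316 - 0.004597 = 0.01856 mol.
n(C6H8O6) = 0.01856 / 1 = 0.01856 mol.
mass = 0.01856 mol x 176.12 g/mol = 3.27 g.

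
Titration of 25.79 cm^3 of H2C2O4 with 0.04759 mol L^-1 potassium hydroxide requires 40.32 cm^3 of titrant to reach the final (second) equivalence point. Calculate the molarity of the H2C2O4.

n(KOH) = 0.04759 x 0.04032 = 0.001919 mol.
At the final (second) equivalence point, 2 mol OH^- react per mol H2C2O4, so n(H2C2O4) = 0.001919 / 2 = 0.0009594 mol.
[H2C2O4] = 0.0009594 / 0.02579 L = 0.0372 M.

0.0372 M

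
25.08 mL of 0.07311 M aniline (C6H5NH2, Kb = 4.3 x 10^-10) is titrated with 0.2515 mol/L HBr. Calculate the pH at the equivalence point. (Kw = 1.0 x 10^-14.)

2.94

n(C6H5NH2) = 0.07311 x 0.02508 = 0.001834 mol; V(HBr) at equivalence = 0.001834/0.2515 = 0.007291 L.
At equivalence the base is fully converted to C6H5NH3+; total volume = 0.03237 L, so [C6H5NH3+] = 0.001834/0.03237 = 0.05664 M.
Ka(C6H5NH3+) = Kw/Kb = 1.0e-14 / 4.3 x 10^-10 = 2.33e-5.
[H^+] = sqrt(Ka x [C6H5NH3+]) = sqrt(2.33e-5 x 0.05664) = 0.00115 M.
pH = -log(0.00115) = 2.94.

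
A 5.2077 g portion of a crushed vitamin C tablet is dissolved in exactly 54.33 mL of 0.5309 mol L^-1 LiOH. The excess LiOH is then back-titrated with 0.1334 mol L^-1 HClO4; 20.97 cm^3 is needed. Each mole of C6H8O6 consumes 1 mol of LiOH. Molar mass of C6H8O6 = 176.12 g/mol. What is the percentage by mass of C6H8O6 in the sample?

Total n(LiOH) added = 0.5309 x 0.05433 = 0.02884 mol.
n(HClO4) used = 0.1334 x 0.02097 = 0.002797 mol, which equals the excess n(LiOH).
So n(LiOH) consumed by the sample = 0.02884 - 0.002797 = 0.02605 mol.
n(C6H8O6) = 0.02605 / 1 = 0.02605 mol.
mass C6H8O6 = 0.02605 x 176.12 = 4.587 g, so %C6H8O6 = 4.587/5.2077 x 100 = 88.1%.

88.1%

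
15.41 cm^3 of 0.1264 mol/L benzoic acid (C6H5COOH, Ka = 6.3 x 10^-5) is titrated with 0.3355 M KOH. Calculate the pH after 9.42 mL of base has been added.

n(acid) = 0.1264 x 0.01541 = 0.001948 mol; n(KOH) added = 0.3355 x 0.009420 = 0.003160 mol.
Base is in excess by 0.003160 - 0.001948 = 0.001213 mol in a total volume of 0.02483 L.
[OH^-] = 0.001213/0.02483 = 0.04884 M, so pOH = 1.31 and pH = 14.00 - 1.31 = 12.69.

12.69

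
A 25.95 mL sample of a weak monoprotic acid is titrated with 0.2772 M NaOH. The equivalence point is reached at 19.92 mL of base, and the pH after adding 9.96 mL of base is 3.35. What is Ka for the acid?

9.96 mL is half of the equivalence volume, so this is the half-equivalence point where [HA] = [A^-].
At half-equivalence pH = pKa, so pKa = 3.35.
Ka = 10^(-3.35) = 4.5 x 10^-4.

4.5 x 10^-4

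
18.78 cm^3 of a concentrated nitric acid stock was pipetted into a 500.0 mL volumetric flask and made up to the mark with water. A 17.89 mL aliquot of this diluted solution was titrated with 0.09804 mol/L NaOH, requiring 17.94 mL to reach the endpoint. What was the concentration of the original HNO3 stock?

2.62 M

n(NaOH) = 0.09804 x 0.01794 = 0.001759 mol.
n(HNO3) in the aliquot = 0.001759 mol.
[diluted HNO3] = 0.001759 / 0.01789 = 0.09831 M.
Dilution factor = 500.0/18.78 = 26.62, so [stock] = 0.09831 x 26.62 = 2.62 M.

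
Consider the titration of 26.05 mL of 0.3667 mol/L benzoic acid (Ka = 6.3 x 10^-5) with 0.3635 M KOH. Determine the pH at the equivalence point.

n(C6H5COOH) = 0.3667 x 0.02605 = 0.009553 mol; V(KOH) at equivalence = 0.009553/0.3635 = 0.02628 L.
At equivalence all the acid is converted to C6H5COO-; total volume = 0.02605 + 0.02628 = 0.05233 L, so [C6H5COO-] = 0.009553/0.05233 = 0.1825 M.
Kb = Kw/Ka = 1.0e-14 / 6.3 x 10^-5 = 1.59e-10.
[OH^-] = sqrt(Kb x [C6H5COO-]) = sqrt(1.59e-10 x 0.1825) = 5.38e-6 M.
pOH = 5.27, so pH = 14.00 - 5.27 = 8.73.

8.73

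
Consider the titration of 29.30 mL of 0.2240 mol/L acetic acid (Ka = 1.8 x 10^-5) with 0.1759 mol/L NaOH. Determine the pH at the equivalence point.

n(CH3COOH) = 0.2240 x 0.02930 = 0.006563 mol; V(NaOH) at equivalence = 0.006563/0.1759 = 0.03731 L.
At equivalence all the acid is converted to CH3COO-; total volume = 0.02930 + 0.03731 = 0.06661 L, so [CH3COO-] = 0.006563/0.06661 = 0.09853 M.
Kb = Kw/Ka = 1.0e-14 / 1.8 x 10^-5 = 5.56e-10.
[OH^-] = sqrt(Kb x [CH3COO-]) = sqrt(5.56e-10 x 0.09853) = 7.40e-6 M.
pOH = 5.13, so pH = 14.00 - 5.13 = 8.87.

8.87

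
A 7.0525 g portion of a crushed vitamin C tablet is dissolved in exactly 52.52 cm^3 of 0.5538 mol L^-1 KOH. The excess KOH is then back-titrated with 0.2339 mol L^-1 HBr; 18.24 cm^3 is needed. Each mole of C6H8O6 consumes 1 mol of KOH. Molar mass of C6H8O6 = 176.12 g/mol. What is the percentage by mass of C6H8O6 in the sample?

62.0%

Total n(KOH) added = 0.5538 x 0.05252 = 0.02909 mol.
n(HBr) used = 0.2339 x 0.01824 = 0.004266 mol, which equals the excess n(KOH).
So n(KOH) consumed by the sample = 0.02909 - 0.004266 = 0.02482 mol.
n(C6H8O6) = 0.02482 / 1 = 0.02482 mol.
mass C6H8O6 = 0.02482 x 176.12 = 4.371 g, so %C6H8O6 = 4.371/7.0525 x 100 = 62.0%.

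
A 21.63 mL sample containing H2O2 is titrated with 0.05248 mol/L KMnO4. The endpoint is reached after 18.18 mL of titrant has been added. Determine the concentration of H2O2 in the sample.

n(KMnO4) = 0.05248 x 0.01818 = 0.0009541 mol.
From the balanced equation, 2 mol KMnO4 reacts with 5 mol H2O2, so n(H2O2) = 0.0009541 x 5/2 = 0.002385 mol.
[H2O2] = 0.002385 / 0.02163 L = 0.110 M.

0.110 M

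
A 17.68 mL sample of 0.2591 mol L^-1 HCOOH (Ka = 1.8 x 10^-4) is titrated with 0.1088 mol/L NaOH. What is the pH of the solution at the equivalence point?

8.31

n(HCOOH) = 0.2591 x 0.01768 = 0.004581 mol; V(NaOH) at equivalence = 0.004581/0.1088 = 0.04210 L.
At equivalence all the acid is converted to HCOO-; total volume = 0.01768 + 0.04210 = 0.05978 L, so [HCOO-] = 0.004581/0.05978 = 0.07662 M.
Kb = Kw/Ka = 1.0e-14 / 1.8 x 10^-4 = 5.56e-11.
[OH^-] = sqrt(Kb x [HCOO-]) = sqrt(5.56e-11 x 0.07662) = 2.06e-6 M.
pOH = 5.69, so pH = 14.00 - 5.69 = 8.31.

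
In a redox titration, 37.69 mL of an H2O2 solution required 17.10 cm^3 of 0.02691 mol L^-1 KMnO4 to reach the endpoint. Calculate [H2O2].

0.0305 M

n(KMnO4) = 0.02691 x 0.01710 = 0.0004602 mol.
From the balanced equation, 2 mol KMnO4 reacts with 5 mol H2O2, so n(H2O2) = 0.0004602 x 5/2 = 0.001150 mol.
[H2O2] = 0.001150 / 0.03769 L = 0.0305 M.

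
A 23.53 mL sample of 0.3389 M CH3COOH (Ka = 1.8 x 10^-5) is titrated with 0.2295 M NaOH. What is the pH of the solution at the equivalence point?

n(CH3COOH) = 0.3389 x 0.02353 = 0.007974 mol; V(NaOH) at equivalence = 0.007974/0.2295 = 0.03475 L.
At equivalence all the acid is converted to CH3COO-; total volume = 0.02353 + 0.03475 = 0.05828 L, so [CH3COO-] = 0.007974/0.05828 = 0.1368 M.
Kb = Kw/Ka = 1.0e-14 / 1.8 x 10^-5 = 5.56e-10.
[OH^-] = sqrt(Kb x [CH3COO-]) = sqrt(5.56e-10 x 0.1368) = 8.72e-6 M.
pOH = 5.06, so pH = 14.00 - 5.06 = 8.94.

8.94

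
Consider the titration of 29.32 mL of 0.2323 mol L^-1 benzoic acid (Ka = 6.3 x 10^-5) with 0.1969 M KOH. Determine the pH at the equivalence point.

8.61

n(C6H5COOH) = 0.2323 x 0.02932 = 0.006811 mol; V(KOH) at equivalence = 0.006811/0.1969 = 0.03459 L.
At equivalence all the acid is converted to C6H5COO-; total volume = 0.02932 + 0.03459 = 0.06391 L, so [C6H5COO-] = 0.006811/0.06391 = 0.1066 M.
Kb = Kw/Ka = 1.0e-14 / 6.3 x 10^-5 = 1.59e-10.
[OH^-] = sqrt(Kb x [C6H5COO-]) = sqrt(1.59e-10 x 0.1066) = 4.11e-6 M.
pOH = 5.39, so pH = 14.00 - 5.39 = 8.61.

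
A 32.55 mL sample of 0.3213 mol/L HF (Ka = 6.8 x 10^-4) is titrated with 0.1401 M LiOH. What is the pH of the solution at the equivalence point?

n(HF) = 0.3213 x 0.03255 = 0.01046 mol; V(LiOH) at equivalence = 0.01046/0.1401 = 0.07465 L.
At equivalence all the acid is converted to F-; total volume = 0.03255 + 0.07465 = 0.1072 L, so [F-] = 0.01046/0.1072 = 0.09756 M.
Kb = Kw/Ka = 1.0e-14 / 6.8 x 10^-4 = 1.47e-11.
[OH^-] = sqrt(Kb x [F-]) = sqrt(1.47e-11 x 0.09756) = 1.20e-6 M.
pOH = 5.92, so pH = 14.00 - 5.92 = 8.08.

8.08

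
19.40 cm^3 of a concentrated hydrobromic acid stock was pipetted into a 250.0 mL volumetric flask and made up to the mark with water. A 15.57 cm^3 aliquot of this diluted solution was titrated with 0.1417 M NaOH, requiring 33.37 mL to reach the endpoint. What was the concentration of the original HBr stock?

n(NaOH) = 0.1417 x 0.03337 = 0.004729 mol.
n(HBr) in the aliquot = 0.004729 mol.
[diluted HBr] = 0.004729 / 0.01557 = 0.3037 M.
Dilution factor = 250.0/19.40 = 12.89, so [stock] = 0.3037 x 12.89 = 3.91 M.

3.91 M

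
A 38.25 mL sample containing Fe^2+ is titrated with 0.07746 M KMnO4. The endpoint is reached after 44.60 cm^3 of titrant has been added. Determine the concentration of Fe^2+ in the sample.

0.452 M

n(KMnO4) = 0.07746 x 0.04460 = 0.003455 mol.
From the balanced equation, 1 mol KMnO4 reacts with 5 mol Fe^2+, so n(Fe^2+) = 0.003455 x 5/1 = 0.01727 mol.
[Fe^2+] = 0.01727 / 0.03825 L = 0.452 M.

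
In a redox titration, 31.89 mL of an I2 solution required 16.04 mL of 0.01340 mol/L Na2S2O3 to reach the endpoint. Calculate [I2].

0.00337 M

n(Na2S2O3) = 0.01340 x 0.01604 = 0.0002149 mol.
From the balanced equation, 2 mol Na2S2O3 reacts with 1 mol I2, so n(I2) = 0.0002149 x 1/2 = 0.0001075 mol.
[I2] = 0.0001075 / 0.03189 L = 0.00337 M.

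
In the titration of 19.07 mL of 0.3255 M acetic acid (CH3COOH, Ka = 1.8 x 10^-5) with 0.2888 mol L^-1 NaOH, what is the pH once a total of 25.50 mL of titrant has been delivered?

n(acid) = 0.3255 x 0.01907 = 0.006207 mol; n(NaOH) added = 0.2888 x 0.02550 = 0.007364 mol.
Base is in excess by 0.007364 - 0.006207 = 0.001157 mol in a total volume of 0.04457 L.
[OH^-] = 0.001157/0.04457 = 0.02596 M, so pOH = 1.59 and pH = 14.00 - 1.59 = 12.41.

12.41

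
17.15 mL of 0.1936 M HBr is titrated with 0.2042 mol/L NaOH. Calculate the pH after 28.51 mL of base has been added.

12.74

n(acid) = 0.1936 x 0.01715 = 0.003320 mol; n(NaOH) added = 0.2042 x 0.02851 = 0.005822 mol.
Base is in excess by 0.005822 - 0.003320 = 0.002502 mol in a total volume of 0.04566 L.
[OH^-] = 0.002502/0.04566 = 0.05479 M, so pOH = 1.26 and pH = 14.00 - 1.26 = 12.74.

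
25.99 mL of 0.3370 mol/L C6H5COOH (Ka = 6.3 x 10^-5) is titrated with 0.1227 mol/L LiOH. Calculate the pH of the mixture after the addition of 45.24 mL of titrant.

Initial n(C6H5COOH) = 0.3370 x 0.02599 = 0.008759 mol.
n(LiOH) added = 0.1227 x 0.04524 = 0.005551 mol, converting that many moles of C6H5COOH to C6H5COO-.
Remaining n(C6H5COOH) = 0.003208 mol; n(C6H5COO-) = 0.005551 mol.
By Henderson-Hasselbalch, pH = pKa + log([A^-]/[HA]) = 4.20 + log(0.005551/0.003208) = 4.20 + (+0.24) = 4.44.

4.44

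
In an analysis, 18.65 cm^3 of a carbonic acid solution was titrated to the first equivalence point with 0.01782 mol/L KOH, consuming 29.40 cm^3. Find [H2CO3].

0.0281 M

n(KOH) = 0.01782 x 0.02940 = 0.0005239 mol.
At the first equivalence point, 1 mol OH^- react per mol H2CO3, so n(H2CO3) = 0.0005239 / 1 = 0.0005239 mol.
[H2CO3] = 0.0005239 / 0.01865 L = 0.0281 M.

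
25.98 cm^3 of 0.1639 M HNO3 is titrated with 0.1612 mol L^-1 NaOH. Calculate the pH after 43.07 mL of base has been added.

n(acid) = 0.1639 x 0.02598 = 0.004258 mol; n(NaOH) added = 0.1612 x 0.04307 = 0.006943 mol.
Base is in excess by 0.006943 - 0.004258 = 0.002685 mol in a total volume of 0.06905 L.
[OH^-] = 0.002685/0.06905 = 0.03888 M, so pOH = 1.41 and pH = 14.00 - 1.41 = 12.59.

12.59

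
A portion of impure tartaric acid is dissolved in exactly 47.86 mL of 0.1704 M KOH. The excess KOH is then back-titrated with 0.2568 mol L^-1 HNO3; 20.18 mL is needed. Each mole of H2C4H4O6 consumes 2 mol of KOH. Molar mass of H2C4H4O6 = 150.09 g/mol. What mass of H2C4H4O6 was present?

Total n(KOH) added = 0.1704 x 0.04786 = 0.008155 mol.
n(HNO3) used = 0.2568 x 0.02018 = 0.005182 mol, which equals the excess n(KOH).
So n(KOH) consumed by the sample = 0.008155 - 0.005182 = 0.002973 mol.
n(H2C4H4O6) = 0.002973 / 2 = 0.001487 mol.
mass = 0.001487 mol x 150.09 g/mol = 0.223 g.

0.223 g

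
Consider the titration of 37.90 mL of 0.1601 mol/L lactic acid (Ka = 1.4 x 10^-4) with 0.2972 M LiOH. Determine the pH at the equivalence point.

8.44

n(HC3H5O3) = 0.1601 x 0.03790 = 0.006068 mol; V(LiOH) at equivalence = 0.006068/0.2972 = 0.02042 L.
At equivalence all the acid is converted to C3H5O3-; total volume = 0.03790 + 0.02042 = 0.05832 L, so [C3H5O3-] = 0.006068/0.05832 = 0.1040 M.
Kb = Kw/Ka = 1.0e-14 / 1.4 x 10^-4 = 7.14e-11.
[OH^-] = sqrt(Kb x [C3H5O3-]) = sqrt(7.14e-11 x 0.1040) = 2.73e-6 M.
pOH = 5.56, so pH = 14.00 - 5.56 = 8.44.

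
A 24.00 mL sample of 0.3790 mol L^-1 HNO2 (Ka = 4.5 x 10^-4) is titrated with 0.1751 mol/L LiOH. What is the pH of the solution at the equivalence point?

8.21

n(HNO2) = 0.3790 x 0.02400 = 0.009096 mol; V(LiOH) at equivalence = 0.009096/0.1751 = 0.05195 L.
At equivalence all the acid is converted to NO2-; total volume = 0.02400 + 0.05195 = 0.07595 L, so [NO2-] = 0.009096/0.07595 = 0.1198 M.
Kb = Kw/Ka = 1.0e-14 / 4.5 x 10^-4 = 2.22e-11.
[OH^-] = sqrt(Kb x [NO2-]) = sqrt(2.22e-11 x 0.1198) = 1.63e-6 M.
pOH = 5.79, so pH = 14.00 - 5.79 = 8.21.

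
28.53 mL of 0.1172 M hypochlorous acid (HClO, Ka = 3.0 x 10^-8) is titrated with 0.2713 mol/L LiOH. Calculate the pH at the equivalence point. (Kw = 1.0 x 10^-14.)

10.22

n(HClO) = 0.1172 x 0.02853 = 0.003344 mol; V(LiOH) at equivalence = 0.003344/0.2713 = 0.01232 L.
At equivalence all the acid is converted to ClO-; total volume = 0.02853 + 0.01232 = 0.04085 L, so [ClO-] = 0.003344/0.04085 = 0.08184 M.
Kb = Kw/Ka = 1.0e-14 / 3.0 x 10^-8 = 3.33e-7.
[OH^-] = sqrt(Kb x [ClO-]) = sqrt(3.33e-7 x 0.08184) = 0.000165 M.
pOH = 3.78, so pH = 14.00 - 3.78 = 10.22.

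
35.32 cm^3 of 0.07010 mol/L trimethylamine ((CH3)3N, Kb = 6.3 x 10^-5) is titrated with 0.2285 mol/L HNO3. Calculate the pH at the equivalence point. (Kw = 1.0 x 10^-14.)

5.53

n((CH3)3N) = 0.07010 x 0.03532 = 0.002476 mol; V(HNO3) at equivalence = 0.002476/0.2285 = 0.01084 L.
At equivalence the base is fully converted to (CH3)3NH+; total volume = 0.04616 L, so [(CH3)3NH+] = 0.002476/0.04616 = 0.05364 M.
Ka((CH3)3NH+) = Kw/Kb = 1.0e-14 / 6.3 x 10^-5 = 1.59e-10.
[H^+] = sqrt(Ka x [(CH3)3NH+]) = sqrt(1.59e-10 x 0.05364) = 2.92e-6 M.
pH = -log(2.92e-6) = 5.53.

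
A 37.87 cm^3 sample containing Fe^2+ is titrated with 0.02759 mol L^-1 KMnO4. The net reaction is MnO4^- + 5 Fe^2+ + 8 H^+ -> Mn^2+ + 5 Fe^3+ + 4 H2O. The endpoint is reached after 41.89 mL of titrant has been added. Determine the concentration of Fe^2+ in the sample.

n(KMnO4) = 0.02759 x 0.04189 = 0.001156 mol.
From the balanced equation, 1 mol KMnO4 reacts with 5 mol Fe^2+, so n(Fe^2+) = 0.001156 x 5/1 = 0.005779 mol.
[Fe^2+] = 0.005779 / 0.03787 L = 0.153 M.

0.153 M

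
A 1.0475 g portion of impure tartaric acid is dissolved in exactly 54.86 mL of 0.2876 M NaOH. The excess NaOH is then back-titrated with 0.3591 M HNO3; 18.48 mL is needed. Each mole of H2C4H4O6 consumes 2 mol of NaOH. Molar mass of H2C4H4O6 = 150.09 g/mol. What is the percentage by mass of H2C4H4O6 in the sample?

65.5%

Total n(NaOH) added = 0.2876 x 0.05486 = 0.01578 mol.
n(HNO3) used = 0.3591 x 0.01848 = 0.006636 mol, which equals the excess n(NaOH).
So n(NaOH) consumed by the sample = 0.01578 - 0.006636 = 0.009142 mol.
n(H2C4H4O6) = 0.009142 / 2 = 0.004571 mol.
mass H2C4H4O6 = 0.004571 x 150.09 = 0.6860 g, so %H2C4H4O6 = 0.6860/1.0475 x 100 = 65.5%.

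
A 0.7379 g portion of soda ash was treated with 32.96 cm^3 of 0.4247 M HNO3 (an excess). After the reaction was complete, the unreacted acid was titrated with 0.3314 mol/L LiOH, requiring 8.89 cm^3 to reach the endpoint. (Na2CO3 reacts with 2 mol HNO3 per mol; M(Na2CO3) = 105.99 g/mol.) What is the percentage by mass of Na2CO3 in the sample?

Total n(HNO3) added = 0.4247 x 0.03296 = 0.01400 mol.
n(LiOH) used = 0.3314 x 0.008890 = 0.002946 mol, which equals the excess n(HNO3).
So n(HNO3) consumed by the sample = 0.01400 - 0.002946 = 0.01105 mol.
n(Na2CO3) = 0.01105 / 2 = 0.005526 mol.
mass Na2CO3 = 0.005526 x 105.99 = 0.5857 g, so %Na2CO3 = 0.5857/0.7379 x 100 = 79.4%.

79.4%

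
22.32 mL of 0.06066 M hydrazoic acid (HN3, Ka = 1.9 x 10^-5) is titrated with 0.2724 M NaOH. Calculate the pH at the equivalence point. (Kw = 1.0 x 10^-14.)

8.71

n(HN3) = 0.06066 x 0.02232 = 0.001354 mol; V(NaOH) at equivalence = 0.001354/0.2724 = 0.004970 L.
At equivalence all the acid is converted to N3-; total volume = 0.02232 + 0.004970 = 0.02729 L, so [N3-] = 0.001354/0.02729 = 0.04961 M.
Kb = Kw/Ka = 1.0e-14 / 1.9 x 10^-5 = 5.26e-10.
[OH^-] = sqrt(Kb x [N3-]) = sqrt(5.26e-10 x 0.04961) = 5.11e-6 M.
pOH = 5.29, so pH = 14.00 - 5.29 = 8.71.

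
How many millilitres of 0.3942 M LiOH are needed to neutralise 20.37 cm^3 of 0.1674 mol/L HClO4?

8.65 mL

n(HClO4) = 0.1674 mol/L x 0.02037 L = 0.003410 mol.
At equivalence n(LiOH) = n(HClO4) = 0.003410 mol.
V(LiOH) = 0.003410 / 0.3942 = 0.008650 L = 8.65 mL.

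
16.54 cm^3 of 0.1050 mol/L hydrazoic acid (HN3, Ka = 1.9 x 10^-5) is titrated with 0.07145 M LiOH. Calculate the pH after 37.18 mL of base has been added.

12.23

n(acid) = 0.1050 x 0.01654 = 0.001737 mol; n(LiOH) added = 0.07145 x 0.03718 = 0.002657 mol.
Base is in excess by 0.002657 - 0.001737 = 0.0009198 mol in a total volume of 0.05372 L.
[OH^-] = 0.0009198/0.05372 = 0.01712 M, so pOH = 1.77 and pH = 14.00 - 1.77 = 12.23.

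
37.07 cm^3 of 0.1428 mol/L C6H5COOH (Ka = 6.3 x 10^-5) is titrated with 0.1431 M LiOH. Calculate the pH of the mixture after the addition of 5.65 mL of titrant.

3.46

Initial n(C6H5COOH) = 0.1428 x 0.03707 = 0.005294 mol.
n(LiOH) added = 0.1431 x 0.005650 = 0.0008085 mol, converting that many moles of C6H5COOH to C6H5COO-.
Remaining n(C6H5COOH) = 0.004485 mol; n(C6H5COO-) = 0.0008085 mol.
By Henderson-Hasselbalch, pH = pKa + log([A^-]/[HA]) = 4.20 + log(0.0008085/0.004485) = 4.20 + (-0.74) = 3.46.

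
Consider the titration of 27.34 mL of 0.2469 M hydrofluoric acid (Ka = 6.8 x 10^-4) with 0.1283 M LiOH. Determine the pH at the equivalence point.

8.05

n(HF) = 0.2469 x 0.02734 = 0.006750 mol; V(LiOH) at equivalence = 0.006750/0.1283 = 0.05261 L.
At equivalence all the acid is converted to F-; total volume = 0.02734 + 0.05261 = 0.07995 L, so [F-] = 0.006750/0.07995 = 0.08443 M.
Kb = Kw/Ka = 1.0e-14 / 6.8 x 10^-4 = 1.47e-11.
[OH^-] = sqrt(Kb x [F-]) = sqrt(1.47e-11 x 0.08443) = 1.11e-6 M.
pOH = 5.95, so pH = 14.00 - 5.95 = 8.05.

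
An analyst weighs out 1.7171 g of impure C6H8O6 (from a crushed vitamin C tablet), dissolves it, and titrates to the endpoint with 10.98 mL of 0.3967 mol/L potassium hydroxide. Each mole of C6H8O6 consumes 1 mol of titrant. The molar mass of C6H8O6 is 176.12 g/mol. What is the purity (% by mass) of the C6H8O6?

44.7%

n(KOH) = 0.3967 x 0.01098 = 0.004356 mol.
n(C6H8O6) = 0.004356 / 1 = 0.004356 mol.
mass of C6H8O6 = 0.004356 x 176.12 = 0.7671 g.
% purity = 0.7671 / 1.7171 x 100 = 44.7%.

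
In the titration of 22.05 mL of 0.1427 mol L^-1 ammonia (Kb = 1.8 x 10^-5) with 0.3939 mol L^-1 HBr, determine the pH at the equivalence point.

5.12

n(NH3) = 0.1427 x 0.02205 = 0.003147 mol; V(HBr) at equivalence = 0.003147/0.3939 = 0.007988 L.
At equivalence the base is fully converted to NH4+; total volume = 0.03004 L, so [NH4+] = 0.003147/0.03004 = 0.1048 M.
Ka(NH4+) = Kw/Kb = 1.0e-14 / 1.8 x 10^-5 = 5.56e-10.
[H^+] = sqrt(Ka x [NH4+]) = sqrt(5.56e-10 x 0.1048) = 7.63e-6 M.
pH = -log(7.63e-6) = 5.12.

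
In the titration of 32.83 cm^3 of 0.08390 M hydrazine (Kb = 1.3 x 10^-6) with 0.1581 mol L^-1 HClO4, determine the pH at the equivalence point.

4.69

n(N2H4) = 0.08390 x 0.03283 = 0.002754 mol; V(HClO4) at equivalence = 0.002754/0.1581 = 0.01742 L.
At equivalence the base is fully converted to N2H5+; total volume = 0.05025 L, so [N2H5+] = 0.002754/0.05025 = 0.05481 M.
Ka(N2H5+) = Kw/Kb = 1.0e-14 / 1.3 x 10^-6 = 7.69e-9.
[H^+] = sqrt(Ka x [N2H5+]) = sqrt(7.69e-9 x 0.05481) = 2.05e-5 M.
pH = -log(2.05e-5) = 4.69.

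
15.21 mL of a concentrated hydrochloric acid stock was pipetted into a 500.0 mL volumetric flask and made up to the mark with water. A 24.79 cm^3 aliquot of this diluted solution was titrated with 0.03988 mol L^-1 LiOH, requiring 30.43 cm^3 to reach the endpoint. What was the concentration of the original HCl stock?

n(LiOH) = 0.03988 x 0.03043 = 0.001214 mol.
n(HCl) in the aliquot = 0.001214 mol.
[diluted HCl] = 0.001214 / 0.02479 = 0.04895 M.
Dilution factor = 500.0/15.21 = 32.87, so [stock] = 0.04895 x 32.87 = 1.61 M.

1.61 M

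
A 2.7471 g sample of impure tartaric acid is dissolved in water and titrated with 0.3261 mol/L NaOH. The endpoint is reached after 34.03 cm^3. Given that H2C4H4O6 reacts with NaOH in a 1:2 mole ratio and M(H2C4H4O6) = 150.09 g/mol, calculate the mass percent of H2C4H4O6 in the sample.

n(NaOH) = 0.3261 x 0.03403 = 0.01110 mol.
n(H2C4H4O6) = 0.01110 / 2 = 0.005549 mol.
mass of H2C4H4O6 = 0.005549 x 150.09 = 0.8328 g.
% purity = 0.8328 / 2.7471 x 100 = 30.3%.

30.3%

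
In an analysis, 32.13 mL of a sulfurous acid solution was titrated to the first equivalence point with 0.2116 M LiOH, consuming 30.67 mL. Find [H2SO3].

n(LiOH) = 0.2116 x 0.03067 = 0.006490 mol.
At the first equivalence point, 1 mol OH^- react per mol H2SO3, so n(H2SO3) = 0.006490 / 1 = 0.006490 mol.
[H2SO3] = 0.006490 / 0.03213 L = 0.202 M.

0.202 M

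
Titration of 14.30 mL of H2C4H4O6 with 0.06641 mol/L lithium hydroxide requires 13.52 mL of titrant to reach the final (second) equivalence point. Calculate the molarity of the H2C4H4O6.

n(LiOH) = 0.06641 x 0.01352 = 0.0008979 mol.
At the final (second) equivalence point, 2 mol OH^- react per mol H2C4H4O6, so n(H2C4H4O6) = 0.0008979 / 2 = 0.0004489 mol.
[H2C4H4O6] = 0.0004489 / 0.01430 L = 0.0314 M.

0.0314 M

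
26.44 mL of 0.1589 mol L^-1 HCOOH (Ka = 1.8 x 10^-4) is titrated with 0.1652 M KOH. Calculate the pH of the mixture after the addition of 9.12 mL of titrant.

Initial n(HCOOH) = 0.1589 x 0.02644 = 0.004201 mol.
n(KOH) added = 0.1652 x 0.009120 = 0.001507 mol, converting that many moles of HCOOH to HCOO-.
Remaining n(HCOOH) = 0.002695 mol; n(HCOO-) = 0.001507 mol.
By Henderson-Hasselbalch, pH = pKa + log([A^-]/[HA]) = 3.74 + log(0.001507/0.002695) = 3.74 + (-0.25) = 3.49.

3.49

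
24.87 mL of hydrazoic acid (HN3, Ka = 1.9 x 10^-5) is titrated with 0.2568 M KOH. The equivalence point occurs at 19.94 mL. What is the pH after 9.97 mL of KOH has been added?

4.72

9.97 mL is exactly half the equivalence volume (19.94/2), i.e. the half-equivalence point.
There, n(HA) = n(A^-), so pH = pKa = -log(1.9 x 10^-5) = 4.72.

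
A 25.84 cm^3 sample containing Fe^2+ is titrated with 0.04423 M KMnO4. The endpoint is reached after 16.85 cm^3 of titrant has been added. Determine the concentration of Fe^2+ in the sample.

0.144 M

n(KMnO4) = 0.04423 x 0.01685 = 0.0007453 mol.
From the balanced equation, 1 mol KMnO4 reacts with 5 mol Fe^2+, so n(Fe^2+) = 0.0007453 x 5/1 = 0.003726 mol.
[Fe^2+] = 0.003726 / 0.02584 L = 0.144 M.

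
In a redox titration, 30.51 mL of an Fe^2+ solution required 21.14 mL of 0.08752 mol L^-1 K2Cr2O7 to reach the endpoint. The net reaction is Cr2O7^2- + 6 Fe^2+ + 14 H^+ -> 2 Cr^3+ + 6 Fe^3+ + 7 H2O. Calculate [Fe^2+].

0.364 M

n(K2Cr2O7) = 0.08752 x 0.02114 = 0.001850 mol.
From the balanced equation, 1 mol K2Cr2O7 reacts with 6 mol Fe^2+, so n(Fe^2+) = 0.001850 x 6/1 = 0.01110 mol.
[Fe^2+] = 0.01110 / 0.03051 L = 0.364 M.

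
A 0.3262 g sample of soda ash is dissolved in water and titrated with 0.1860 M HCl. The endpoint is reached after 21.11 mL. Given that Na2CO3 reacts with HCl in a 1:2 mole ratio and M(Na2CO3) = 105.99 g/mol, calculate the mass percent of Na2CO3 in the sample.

63.8%

n(HCl) = 0.1860 x 0.02111 = 0.003926 mol.
n(Na2CO3) = 0.003926 / 2 = 0.001963 mol.
mass of Na2CO3 = 0.001963 x 105.99 = 0.2081 g.
% purity = 0.2081 / 0.3262 x 100 = 63.8%.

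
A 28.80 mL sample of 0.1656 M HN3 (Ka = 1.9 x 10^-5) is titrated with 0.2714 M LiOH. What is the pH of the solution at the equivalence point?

n(HN3) = 0.1656 x 0.02880 = 0.004769 mol; V(LiOH) at equivalence = 0.004769/0.2714 = 0.01757 L.
At equivalence all the acid is converted to N3-; total volume = 0.02880 + 0.01757 = 0.04637 L, so [N3-] = 0.004769/0.04637 = 0.1028 M.
Kb = Kw/Ka = 1.0e-14 / 1.9 x 10^-5 = 5.26e-10.
[OH^-] = sqrt(Kb x [N3-]) = sqrt(5.26e-10 x 0.1028) = 7.36e-6 M.
pOH = 5.13, so pH = 14.00 - 5.13 = 8.87.

8.87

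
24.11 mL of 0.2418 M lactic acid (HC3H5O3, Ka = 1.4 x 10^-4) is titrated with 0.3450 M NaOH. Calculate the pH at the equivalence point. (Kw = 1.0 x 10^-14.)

8.50

n(HC3H5O3) = 0.2418 x 0.02411 = 0.005830 mol; V(NaOH) at equivalence = 0.005830/0.3450 = 0.01690 L.
At equivalence all the acid is converted to C3H5O3-; total volume = 0.02411 + 0.01690 = 0.04101 L, so [C3H5O3-] = 0.005830/0.04101 = 0.1422 M.
Kb = Kw/Ka = 1.0e-14 / 1.4 x 10^-4 = 7.14e-11.
[OH^-] = sqrt(Kb x [C3H5O3-]) = sqrt(7.14e-11 x 0.1422) = 3.19e-6 M.
pOH = 5.50, so pH = 14.00 - 5.50 = 8.50.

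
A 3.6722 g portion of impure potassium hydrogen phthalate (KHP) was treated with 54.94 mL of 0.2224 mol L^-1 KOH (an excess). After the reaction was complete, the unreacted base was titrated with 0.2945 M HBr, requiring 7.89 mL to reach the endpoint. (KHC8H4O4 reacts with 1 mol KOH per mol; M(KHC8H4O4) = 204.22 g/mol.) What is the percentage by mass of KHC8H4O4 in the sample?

Total n(KOH) added = 0.2224 x 0.05494 = 0.01222 mol.
n(HBr) used = 0.2945 x 0.007890 = 0.002324 mol, which equals the excess n(KOH).
So n(KOH) consumed by the sample = 0.01222 - 0.002324 = 0.009895 mol.
n(KHC8H4O4) = 0.009895 / 1 = 0.009895 mol.
mass KHC8H4O4 = 0.009895 x 204.22 = 2.021 g, so %KHC8H4O4 = 2.021/3.6722 x 100 = 55.0%.

55.0%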